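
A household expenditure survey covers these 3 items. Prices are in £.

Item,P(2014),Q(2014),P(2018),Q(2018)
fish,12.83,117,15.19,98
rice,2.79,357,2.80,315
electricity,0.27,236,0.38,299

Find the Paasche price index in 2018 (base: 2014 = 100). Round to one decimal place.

112.1

Paasche price index uses current-period quantities as weights.
ΣP(2018)·Q(2018) = 15.19×98 + 2.80×315 + 0.38×299 = 1488.62 + 882 + 113.62 = 2484.24
ΣP(2014)·Q(2018) = 12.83×98 + 2.79×315 + 0.27×299 = 1257.34 + 878.85 + 80.73 = 2216.92
Index = 2484.24 / 2216.92 × 100 = 112.0582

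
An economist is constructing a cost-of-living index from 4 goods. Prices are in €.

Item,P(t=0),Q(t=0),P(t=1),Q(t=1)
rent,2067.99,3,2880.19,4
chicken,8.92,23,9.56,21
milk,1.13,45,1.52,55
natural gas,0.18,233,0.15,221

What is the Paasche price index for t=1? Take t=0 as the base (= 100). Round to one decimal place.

Paasche price index uses current-period quantities as weights.
ΣP(t=1)·Q(t=1) = 2880.19×4 + 9.56×21 + 1.52×55 + 0.15×221 = 11520.76 + 200.76 + 83.6 + 33.15 = 11838.27
ΣP(t=0)·Q(t=1) = 2067.99×4 + 8.92×21 + 1.13×55 + 0.18×221 = 8271.96 + 187.32 + 62.15 + 39.78 = 8561.21
Index = 11838.27 / 8561.21 × 100 = 138.2780

138.3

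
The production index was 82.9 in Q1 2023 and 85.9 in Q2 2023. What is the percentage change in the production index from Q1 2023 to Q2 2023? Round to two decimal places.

3.62%

Change = (85.9 − 82.9) / 82.9 × 100
       = 3.0 / 82.9 × 100 = 3.6188%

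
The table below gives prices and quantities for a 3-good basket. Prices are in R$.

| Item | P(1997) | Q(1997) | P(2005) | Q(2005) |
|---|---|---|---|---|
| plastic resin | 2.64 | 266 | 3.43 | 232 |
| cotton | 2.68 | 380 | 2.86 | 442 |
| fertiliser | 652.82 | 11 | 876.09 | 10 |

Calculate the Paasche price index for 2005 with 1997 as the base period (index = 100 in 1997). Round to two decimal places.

129.98

Paasche price index uses current-period quantities as weights.
ΣP(2005)·Q(2005) = 3.43×232 + 2.86×442 + 876.09×10 = 795.76 + 1264.12 + 8760.9 = 10820.78
ΣP(1997)·Q(2005) = 2.64×232 + 2.68×442 + 652.82×10 = 612.48 + 1184.56 + 6528.2 = 8325.24
Index = 10820.78 / 8325.24 × 100 = 129.9756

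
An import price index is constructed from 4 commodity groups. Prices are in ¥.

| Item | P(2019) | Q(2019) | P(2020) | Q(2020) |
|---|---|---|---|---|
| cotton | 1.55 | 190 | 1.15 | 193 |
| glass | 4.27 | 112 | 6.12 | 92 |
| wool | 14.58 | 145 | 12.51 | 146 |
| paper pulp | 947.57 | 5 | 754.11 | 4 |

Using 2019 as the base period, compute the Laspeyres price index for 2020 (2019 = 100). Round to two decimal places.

85.10

Laspeyres price index uses base-period quantities as weights.
ΣP(2020)·Q(2019) = 1.15×190 + 6.12×112 + 12.51×145 + 754.11×5 = 218.5 + 685.44 + 1813.95 + 3770.55 = 6488.44
ΣP(2019)·Q(2019) = 1.55×190 + 4.27×112 + 14.58×145 + 947.57×5 = 294.5 + 478.24 + 2114.1 + 4737.85 = 7624.69
Index = 6488.44 / 7624.69 × 100 = 85.0978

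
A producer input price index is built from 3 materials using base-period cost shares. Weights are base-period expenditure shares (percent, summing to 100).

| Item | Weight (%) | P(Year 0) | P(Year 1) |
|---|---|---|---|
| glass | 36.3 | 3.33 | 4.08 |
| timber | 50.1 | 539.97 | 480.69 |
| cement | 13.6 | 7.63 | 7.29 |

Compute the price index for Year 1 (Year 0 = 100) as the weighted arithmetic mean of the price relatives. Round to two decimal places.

102.07

glass: 36.3 × (4.08/3.33) = 36.3 × 1.225225 = 44.4757
timber: 50.1 × (480.69/539.97) = 50.1 × 0.890216 = 44.5998
cement: 13.6 × (7.29/7.63) = 13.6 × 0.955439 = 12.9940
Index = Σ wᵢ·(p₁ᵢ/p₀ᵢ) = 44.4757 + 44.5998 + 12.9940 = 102.0695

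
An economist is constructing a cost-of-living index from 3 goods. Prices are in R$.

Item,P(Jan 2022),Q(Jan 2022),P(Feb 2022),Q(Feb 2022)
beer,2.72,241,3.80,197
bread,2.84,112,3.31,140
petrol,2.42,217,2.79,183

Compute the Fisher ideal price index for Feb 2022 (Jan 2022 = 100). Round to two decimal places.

125.70

Laspeyres component (base-period weights):
ΣP(Feb 2022)Q(Jan 2022) = 3.80×241 + 3.31×112 + 2.79×217 = 915.8 + 370.72 + 605.43 = 1891.95
ΣP(Jan 2022)Q(Jan 2022) = 2.72×241 + 2.84×112 + 2.42×217 = 655.52 + 318.08 + 525.14 = 1498.74
L = 1891.95 / 1498.74 × 100 = 126.2360
Paasche component (current-period weights):
ΣP(Feb 2022)Q(Feb 2022) = 3.80×197 + 3.31×140 + 2.79×183 = 748.6 + 463.4 + 510.57 = 1722.57
ΣP(Jan 2022)Q(Feb 2022) = 2.72×197 + 2.84×140 + 2.42×183 = 535.84 + 397.6 + 442.86 = 1376.3
P = 1722.57 / 1376.3 × 100 = 125.1595
Fisher = √(L × P) = √(126.2360 × 125.1595) = 125.6966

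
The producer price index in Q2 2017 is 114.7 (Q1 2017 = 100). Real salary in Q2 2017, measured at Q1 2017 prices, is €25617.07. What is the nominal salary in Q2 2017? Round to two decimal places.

Nominal = Real × (Index/100) = 25617.07 × (114.7/100)
        = 25617.07 × 1.147 = 29382.7793

29382.78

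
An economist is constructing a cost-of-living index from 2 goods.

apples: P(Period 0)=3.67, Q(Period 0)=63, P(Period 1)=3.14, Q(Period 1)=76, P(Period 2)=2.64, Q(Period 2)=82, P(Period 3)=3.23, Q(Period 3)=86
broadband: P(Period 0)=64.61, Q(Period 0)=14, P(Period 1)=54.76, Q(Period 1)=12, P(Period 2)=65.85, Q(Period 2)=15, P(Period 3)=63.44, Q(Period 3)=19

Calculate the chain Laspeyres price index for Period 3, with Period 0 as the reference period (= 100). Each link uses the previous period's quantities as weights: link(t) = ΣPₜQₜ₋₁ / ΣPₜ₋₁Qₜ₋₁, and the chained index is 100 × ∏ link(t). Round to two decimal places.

94.89

Link Period 0→Period 1:
ΣP(Period 1)Q(Period 0) = 3.14×63 + 54.76×14 = 197.82 + 766.64 = 964.46
ΣP(Period 0)Q(Period 0) = 3.67×63 + 64.61×14 = 231.21 + 904.54 = 1135.75
link = 964.46/1135.75 = 0.849183
Link Period 1→Period 2:
ΣP(Period 2)Q(Period 1) = 2.64×76 + 65.85×12 = 200.64 + 790.2 = 990.84
ΣP(Period 1)Q(Period 1) = 3.14×76 + 54.76×12 = 238.64 + 657.12 = 895.76
link = 990.84/895.76 = 1.106145
Link Period 2→Period 3:
ΣP(Period 3)Q(Period 2) = 3.23×82 + 63.44×15 = 264.86 + 951.6 = 1216.46
ΣP(Period 2)Q(Period 2) = 2.64×82 + 65.85×15 = 216.48 + 987.75 = 1204.23
link = 1216.46/1204.23 = 1.010156
Chained index = 100 × 0.849183 × 1.106145 × 1.010156 = 94.8859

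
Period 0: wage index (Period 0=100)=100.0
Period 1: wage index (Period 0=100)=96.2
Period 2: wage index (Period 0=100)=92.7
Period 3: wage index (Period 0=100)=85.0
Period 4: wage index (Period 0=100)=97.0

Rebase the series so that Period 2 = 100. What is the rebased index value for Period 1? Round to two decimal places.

Rebased(Period 1) = 96.2 / 92.7 × 100 = 103.7756

103.78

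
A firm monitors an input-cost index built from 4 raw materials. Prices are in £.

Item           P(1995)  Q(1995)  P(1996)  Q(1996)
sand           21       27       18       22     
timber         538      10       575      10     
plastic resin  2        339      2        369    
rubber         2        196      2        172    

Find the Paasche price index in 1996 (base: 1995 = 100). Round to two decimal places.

104.39

Paasche price index uses current-period quantities as weights.
ΣP(1996)·Q(1996) = 18×22 + 575×10 + 2×369 + 2×172 = 396 + 5750 + 738 + 344 = 7228
ΣP(1995)·Q(1996) = 21×22 + 538×10 + 2×369 + 2×172 = 462 + 5380 + 738 + 344 = 6924
Index = 7228 / 6924 × 100 = 104.3905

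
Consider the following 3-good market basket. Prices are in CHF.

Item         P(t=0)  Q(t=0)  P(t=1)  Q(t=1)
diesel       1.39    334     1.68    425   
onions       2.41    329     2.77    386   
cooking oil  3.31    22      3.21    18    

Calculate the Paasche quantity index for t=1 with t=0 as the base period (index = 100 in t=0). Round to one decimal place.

Paasche quantity index uses current-period prices as weights.
ΣP(t=1)·Q(t=1) = 1.68×425 + 2.77×386 + 3.21×18 = 714 + 1069.22 + 57.78 = 1841
ΣP(t=1)·Q(t=0) = 1.68×334 + 2.77×329 + 3.21×22 = 561.12 + 911.33 + 70.62 = 1543.07
Index = 1841 / 1543.07 × 100 = 119.3076

119.3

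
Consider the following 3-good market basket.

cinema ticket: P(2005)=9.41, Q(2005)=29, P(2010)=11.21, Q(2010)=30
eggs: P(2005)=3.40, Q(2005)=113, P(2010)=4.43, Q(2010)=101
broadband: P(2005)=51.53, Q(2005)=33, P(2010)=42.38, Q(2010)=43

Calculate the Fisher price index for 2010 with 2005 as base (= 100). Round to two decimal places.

93.02

Laspeyres component (base-period weights):
ΣP(2010)Q(2005) = 11.21×29 + 4.43×113 + 42.38×33 = 325.09 + 500.59 + 1398.54 = 2224.22
ΣP(2005)Q(2005) = 9.41×29 + 3.40×113 + 51.53×33 = 272.89 + 384.2 + 1700.49 = 2357.58
L = 2224.22 / 2357.58 × 100 = 94.3434
Paasche component (current-period weights):
ΣP(2010)Q(2010) = 11.21×30 + 4.43×101 + 42.38×43 = 336.3 + 447.43 + 1822.34 = 2606.07
ΣP(2005)Q(2010) = 9.41×30 + 3.40×101 + 51.53×43 = 282.3 + 343.4 + 2215.79 = 2841.49
P = 2606.07 / 2841.49 × 100 = 91.7149
Fisher = √(L × P) = √(94.3434 × 91.7149) = 93.0198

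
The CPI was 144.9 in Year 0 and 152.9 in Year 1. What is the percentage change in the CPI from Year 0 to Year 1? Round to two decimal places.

5.52%

Change = (152.9 − 144.9) / 144.9 × 100
       = 8.0 / 144.9 × 100 = 5.5210%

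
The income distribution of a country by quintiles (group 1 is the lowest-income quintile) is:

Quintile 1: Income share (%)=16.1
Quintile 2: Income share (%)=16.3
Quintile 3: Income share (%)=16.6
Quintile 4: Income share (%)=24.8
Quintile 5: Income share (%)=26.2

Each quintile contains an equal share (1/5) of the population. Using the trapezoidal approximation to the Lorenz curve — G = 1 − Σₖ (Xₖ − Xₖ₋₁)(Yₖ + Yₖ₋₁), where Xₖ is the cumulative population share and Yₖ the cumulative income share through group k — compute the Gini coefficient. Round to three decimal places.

0.115

Cumulative income shares Yₖ: 0.1610, 0.3240, 0.4900, 0.7380, 1.0000
Σ (Xₖ−Xₖ₋₁)(Yₖ+Yₖ₋₁) = (1/5)(0.1610+0.0000) + (1/5)(0.3240+0.1610) + (1/5)(0.4900+0.3240) + (1/5)(0.7380+0.4900) + (1/5)(1.0000+0.7380)
  = 0.0322 + 0.0970 + 0.1628 + 0.2456 + 0.3476 = 0.8852
G = 1 − 0.8852 = 0.1148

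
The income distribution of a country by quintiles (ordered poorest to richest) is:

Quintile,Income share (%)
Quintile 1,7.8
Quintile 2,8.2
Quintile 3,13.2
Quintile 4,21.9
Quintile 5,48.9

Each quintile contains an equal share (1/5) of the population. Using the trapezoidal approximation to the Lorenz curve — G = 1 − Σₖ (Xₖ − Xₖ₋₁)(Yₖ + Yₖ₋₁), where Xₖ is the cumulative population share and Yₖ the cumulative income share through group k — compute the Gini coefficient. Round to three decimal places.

Cumulative income shares Yₖ: 0.0780, 0.1600, 0.2920, 0.5110, 1.0000
Σ (Xₖ−Xₖ₋₁)(Yₖ+Yₖ₋₁) = (1/5)(0.0780+0.0000) + (1/5)(0.1600+0.0780) + (1/5)(0.2920+0.1600) + (1/5)(0.5110+0.2920) + (1/5)(1.0000+0.5110)
  = 0.0156 + 0.0476 + 0.0904 + 0.1606 + 0.3022 = 0.6164
G = 1 − 0.6164 = 0.3836

0.384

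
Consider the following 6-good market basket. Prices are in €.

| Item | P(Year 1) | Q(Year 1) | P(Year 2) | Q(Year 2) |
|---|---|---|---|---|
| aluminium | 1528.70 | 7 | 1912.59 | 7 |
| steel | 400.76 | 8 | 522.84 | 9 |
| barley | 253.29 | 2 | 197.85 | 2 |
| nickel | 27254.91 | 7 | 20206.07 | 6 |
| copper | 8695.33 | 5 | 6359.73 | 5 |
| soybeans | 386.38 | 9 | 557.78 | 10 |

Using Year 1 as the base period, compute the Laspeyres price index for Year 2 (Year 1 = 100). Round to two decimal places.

77.82

Laspeyres price index uses base-period quantities as weights.
ΣP(Year 2)·Q(Year 1) = 1912.59×7 + 522.84×8 + 197.85×2 + 20206.07×7 + 6359.73×5 + 557.78×9 = 13388.13 + 4182.72 + 395.7 + 141442.49 + 31798.65 + 5020.02 = 196227.71
ΣP(Year 1)·Q(Year 1) = 1528.70×7 + 400.76×8 + 253.29×2 + 27254.91×7 + 8695.33×5 + 386.38×9 = 10700.9 + 3206.08 + 506.58 + 190784.37 + 43476.65 + 3477.42 = 252152
Index = 196227.71 / 252152 × 100 = 77.8212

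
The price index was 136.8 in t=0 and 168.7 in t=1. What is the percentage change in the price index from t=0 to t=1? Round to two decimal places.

23.32%

Change = (168.7 − 136.8) / 136.8 × 100
       = 31.9 / 136.8 × 100 = 23.3187%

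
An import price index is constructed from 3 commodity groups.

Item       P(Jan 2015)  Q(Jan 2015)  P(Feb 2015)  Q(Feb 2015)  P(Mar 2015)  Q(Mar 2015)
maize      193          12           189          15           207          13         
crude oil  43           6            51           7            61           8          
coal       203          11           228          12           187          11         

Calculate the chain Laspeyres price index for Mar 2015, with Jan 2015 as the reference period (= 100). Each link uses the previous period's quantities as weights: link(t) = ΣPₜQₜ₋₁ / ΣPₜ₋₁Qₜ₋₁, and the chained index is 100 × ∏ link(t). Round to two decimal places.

Link Jan 2015→Feb 2015:
ΣP(Feb 2015)Q(Jan 2015) = 189×12 + 51×6 + 228×11 = 2268 + 306 + 2508 = 5082
ΣP(Jan 2015)Q(Jan 2015) = 193×12 + 43×6 + 203×11 = 2316 + 258 + 2233 = 4807
link = 5082/4807 = 1.057208
Link Feb 2015→Mar 2015:
ΣP(Mar 2015)Q(Feb 2015) = 207×15 + 61×7 + 187×12 = 3105 + 427 + 2244 = 5776
ΣP(Feb 2015)Q(Feb 2015) = 189×15 + 51×7 + 228×12 = 2835 + 357 + 2736 = 5928
link = 5776/5928 = 0.974359
Chained index = 100 × 1.057208 × 0.974359 = 103.0100

103.01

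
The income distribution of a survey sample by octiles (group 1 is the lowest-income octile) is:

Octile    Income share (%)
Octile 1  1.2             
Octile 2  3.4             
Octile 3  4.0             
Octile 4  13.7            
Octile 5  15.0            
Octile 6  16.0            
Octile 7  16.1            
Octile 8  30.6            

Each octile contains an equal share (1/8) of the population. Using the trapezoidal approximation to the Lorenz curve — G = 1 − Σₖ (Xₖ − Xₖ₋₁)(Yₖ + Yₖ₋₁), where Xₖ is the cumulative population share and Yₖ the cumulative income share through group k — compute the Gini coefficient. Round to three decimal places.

0.383

Cumulative income shares Yₖ: 0.0120, 0.0460, 0.0860, 0.2230, 0.3730, 0.5330, 0.6940, 1.0000
Σ (Xₖ−Xₖ₋₁)(Yₖ+Yₖ₋₁) = (1/8)(0.0120+0.0000) + (1/8)(0.0460+0.0120) + (1/8)(0.0860+0.0460) + (1/8)(0.2230+0.0860) + (1/8)(0.3730+0.2230) + (1/8)(0.5330+0.3730) + (1/8)(0.6940+0.5330) + (1/8)(1.0000+0.6940)
  = 0.0015 + 0.0072 + 0.0165 + 0.0386 + 0.0745 + 0.1133 + 0.1534 + 0.2117 = 0.6168
G = 1 − 0.6168 = 0.3832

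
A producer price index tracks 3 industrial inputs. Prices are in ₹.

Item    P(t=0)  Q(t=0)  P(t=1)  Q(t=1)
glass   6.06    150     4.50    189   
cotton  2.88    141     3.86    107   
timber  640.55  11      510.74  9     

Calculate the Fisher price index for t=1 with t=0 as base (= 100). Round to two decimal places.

81.48

Laspeyres component (base-period weights):
ΣP(t=1)Q(t=0) = 4.50×150 + 3.86×141 + 510.74×11 = 675 + 544.26 + 5618.14 = 6837.4
ΣP(t=0)Q(t=0) = 6.06×150 + 2.88×141 + 640.55×11 = 909 + 406.08 + 7046.05 = 8361.13
L = 6837.4 / 8361.13 × 100 = 81.7760
Paasche component (current-period weights):
ΣP(t=1)Q(t=1) = 4.50×189 + 3.86×107 + 510.74×9 = 850.5 + 413.02 + 4596.66 = 5860.18
ΣP(t=0)Q(t=1) = 6.06×189 + 2.88×107 + 640.55×9 = 1145.34 + 308.16 + 5764.95 = 7218.45
P = 5860.18 / 7218.45 × 100 = 81.1834
Fisher = √(L × P) = √(81.7760 × 81.1834) = 81.4792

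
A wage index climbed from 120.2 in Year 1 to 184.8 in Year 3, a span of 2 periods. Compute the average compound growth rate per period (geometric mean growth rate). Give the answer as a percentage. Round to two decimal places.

23.99%

Growth factor = (184.8/120.2)^(1/2) = (1.537438)^(1/2) = 1.239935
Growth rate = 1.239935 − 1 = 0.239935 = 23.9935%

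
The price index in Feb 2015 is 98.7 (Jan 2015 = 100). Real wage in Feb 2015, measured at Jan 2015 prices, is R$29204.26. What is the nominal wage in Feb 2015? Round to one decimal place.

28824.6

Nominal = Real × (Index/100) = 29204.26 × (98.7/100)
        = 29204.26 × 0.987 = 28824.6046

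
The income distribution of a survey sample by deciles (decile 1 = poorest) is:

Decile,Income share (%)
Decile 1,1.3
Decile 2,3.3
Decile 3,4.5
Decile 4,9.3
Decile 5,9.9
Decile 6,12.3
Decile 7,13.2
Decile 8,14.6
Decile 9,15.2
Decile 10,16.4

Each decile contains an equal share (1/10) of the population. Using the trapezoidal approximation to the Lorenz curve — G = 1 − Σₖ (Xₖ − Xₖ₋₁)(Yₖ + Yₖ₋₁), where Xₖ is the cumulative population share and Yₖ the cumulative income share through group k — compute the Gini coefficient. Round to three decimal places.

0.284

Cumulative income shares Yₖ: 0.0130, 0.0460, 0.0910, 0.1840, 0.2830, 0.4060, 0.5380, 0.6840, 0.8360, 1.0000
Σ (Xₖ−Xₖ₋₁)(Yₖ+Yₖ₋₁) = (1/10)(0.0130+0.0000) + (1/10)(0.0460+0.0130) + (1/10)(0.0910+0.0460) + (1/10)(0.1840+0.0910) + (1/10)(0.2830+0.1840) + (1/10)(0.4060+0.2830) + (1/10)(0.5380+0.4060) + (1/10)(0.6840+0.5380) + (1/10)(0.8360+0.6840) + (1/10)(1.0000+0.8360)
  = 0.0013 + 0.0059 + 0.0137 + 0.0275 + 0.0467 + 0.0689 + 0.0944 + 0.1222 + 0.1520 + 0.1836 = 0.7162
G = 1 − 0.7162 = 0.2838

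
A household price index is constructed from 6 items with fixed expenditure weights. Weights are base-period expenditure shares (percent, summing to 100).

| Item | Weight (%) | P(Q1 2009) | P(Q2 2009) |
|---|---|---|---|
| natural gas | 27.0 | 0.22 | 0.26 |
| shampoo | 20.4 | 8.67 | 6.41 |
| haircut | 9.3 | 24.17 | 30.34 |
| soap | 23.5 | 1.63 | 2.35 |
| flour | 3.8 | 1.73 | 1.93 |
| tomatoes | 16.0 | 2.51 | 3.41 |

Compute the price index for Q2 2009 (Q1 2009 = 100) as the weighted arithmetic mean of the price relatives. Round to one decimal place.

118.5

natural gas: 27.0 × (0.26/0.22) = 27.0 × 1.181818 = 31.9091
shampoo: 20.4 × (6.41/8.67) = 20.4 × 0.739331 = 15.0824
haircut: 9.3 × (30.34/24.17) = 9.3 × 1.255275 = 11.6741
soap: 23.5 × (2.35/1.63) = 23.5 × 1.441718 = 33.8804
flour: 3.8 × (1.93/1.73) = 3.8 × 1.115607 = 4.2393
tomatoes: 16.0 × (3.41/2.51) = 16.0 × 1.358566 = 21.7371
Index = Σ wᵢ·(p₁ᵢ/p₀ᵢ) = 31.9091 + 15.0824 + 11.6741 + 33.8804 + 4.2393 + 21.7371 = 118.5222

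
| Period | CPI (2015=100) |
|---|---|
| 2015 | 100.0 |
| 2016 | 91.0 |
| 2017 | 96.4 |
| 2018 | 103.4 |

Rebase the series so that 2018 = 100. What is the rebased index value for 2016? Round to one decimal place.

Rebased(2016) = 91.0 / 103.4 × 100 = 88.0077

88.0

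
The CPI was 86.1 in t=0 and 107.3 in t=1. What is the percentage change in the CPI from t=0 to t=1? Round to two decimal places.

Change = (107.3 − 86.1) / 86.1 × 100
       = 21.2 / 86.1 × 100 = 24.6225%

24.62%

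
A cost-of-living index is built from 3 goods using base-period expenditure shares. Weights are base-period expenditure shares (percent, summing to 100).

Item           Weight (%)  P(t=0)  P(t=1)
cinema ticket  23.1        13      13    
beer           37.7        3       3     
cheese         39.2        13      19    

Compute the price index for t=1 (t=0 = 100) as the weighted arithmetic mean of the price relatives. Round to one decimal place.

118.1

cinema ticket: 23.1 × (13/13) = 23.1 × 1.000000 = 23.1000
beer: 37.7 × (3/3) = 37.7 × 1.000000 = 37.7000
cheese: 39.2 × (19/13) = 39.2 × 1.461538 = 57.2923
Index = Σ wᵢ·(p₁ᵢ/p₀ᵢ) = 23.1000 + 37.7000 + 57.2923 = 118.0923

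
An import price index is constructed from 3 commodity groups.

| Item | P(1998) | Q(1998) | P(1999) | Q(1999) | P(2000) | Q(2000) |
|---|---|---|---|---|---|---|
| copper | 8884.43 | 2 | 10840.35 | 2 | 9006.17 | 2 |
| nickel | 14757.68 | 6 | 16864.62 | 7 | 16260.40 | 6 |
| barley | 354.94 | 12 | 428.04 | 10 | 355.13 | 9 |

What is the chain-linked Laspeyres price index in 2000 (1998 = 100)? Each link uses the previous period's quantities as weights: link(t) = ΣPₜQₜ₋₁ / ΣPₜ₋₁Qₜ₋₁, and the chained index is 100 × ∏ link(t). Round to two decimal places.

Link 1998→1999:
ΣP(1999)Q(1998) = 10840.35×2 + 16864.62×6 + 428.04×12 = 21680.7 + 101187.72 + 5136.48 = 128004.9
ΣP(1998)Q(1998) = 8884.43×2 + 14757.68×6 + 354.94×12 = 17768.86 + 88546.08 + 4259.28 = 110574.22
link = 128004.9/110574.22 = 1.157638
Link 1999→2000:
ΣP(2000)Q(1999) = 9006.17×2 + 16260.40×7 + 355.13×10 = 18012.34 + 113822.8 + 3551.3 = 135386.44
ΣP(1999)Q(1999) = 10840.35×2 + 16864.62×7 + 428.04×10 = 21680.7 + 118052.34 + 4280.4 = 144013.44
link = 135386.44/144013.44 = 0.940096
Chained index = 100 × 1.157638 × 0.940096 = 108.8291

108.83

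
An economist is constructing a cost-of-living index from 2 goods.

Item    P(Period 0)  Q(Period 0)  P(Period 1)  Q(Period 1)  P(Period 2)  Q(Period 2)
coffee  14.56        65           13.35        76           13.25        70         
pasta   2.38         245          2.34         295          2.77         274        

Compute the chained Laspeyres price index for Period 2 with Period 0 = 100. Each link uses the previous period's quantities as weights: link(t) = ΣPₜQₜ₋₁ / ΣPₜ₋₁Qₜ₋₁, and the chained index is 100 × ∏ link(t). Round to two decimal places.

100.81

Link Period 0→Period 1:
ΣP(Period 1)Q(Period 0) = 13.35×65 + 2.34×245 = 867.75 + 573.3 = 1441.05
ΣP(Period 0)Q(Period 0) = 14.56×65 + 2.38×245 = 946.4 + 583.1 = 1529.5
link = 1441.05/1529.5 = 0.942171
Link Period 1→Period 2:
ΣP(Period 2)Q(Period 1) = 13.25×76 + 2.77×295 = 1007 + 817.15 = 1824.15
ΣP(Period 1)Q(Period 1) = 13.35×76 + 2.34×295 = 1014.6 + 690.3 = 1704.9
link = 1824.15/1704.9 = 1.069945
Chained index = 100 × 0.942171 × 1.069945 = 100.8071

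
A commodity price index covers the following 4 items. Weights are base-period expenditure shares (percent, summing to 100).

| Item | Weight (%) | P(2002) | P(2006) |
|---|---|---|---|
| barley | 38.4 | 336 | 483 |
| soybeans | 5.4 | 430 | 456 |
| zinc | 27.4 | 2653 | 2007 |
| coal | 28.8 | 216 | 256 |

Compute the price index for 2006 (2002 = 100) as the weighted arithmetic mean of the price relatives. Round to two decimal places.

115.79

barley: 38.4 × (483/336) = 38.4 × 1.437500 = 55.2000
soybeans: 5.4 × (456/430) = 5.4 × 1.060465 = 5.7265
zinc: 27.4 × (2007/2653) = 27.4 × 0.756502 = 20.7282
coal: 28.8 × (256/216) = 28.8 × 1.185185 = 34.1333
Index = Σ wᵢ·(p₁ᵢ/p₀ᵢ) = 55.2000 + 5.7265 + 20.7282 + 34.1333 = 115.7880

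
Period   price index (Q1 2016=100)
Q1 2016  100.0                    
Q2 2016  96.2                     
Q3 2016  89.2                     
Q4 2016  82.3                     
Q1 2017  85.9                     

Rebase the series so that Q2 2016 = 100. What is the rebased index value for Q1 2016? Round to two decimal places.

Rebased(Q1 2016) = 100.0 / 96.2 × 100 = 103.9501

103.95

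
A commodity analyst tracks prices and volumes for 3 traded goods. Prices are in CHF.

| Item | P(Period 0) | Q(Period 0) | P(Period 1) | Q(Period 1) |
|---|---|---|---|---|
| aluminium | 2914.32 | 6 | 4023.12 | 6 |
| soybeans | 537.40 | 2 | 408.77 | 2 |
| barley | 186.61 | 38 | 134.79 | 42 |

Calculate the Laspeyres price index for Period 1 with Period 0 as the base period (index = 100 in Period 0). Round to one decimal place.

117.3

Laspeyres price index uses base-period quantities as weights.
ΣP(Period 1)·Q(Period 0) = 4023.12×6 + 408.77×2 + 134.79×38 = 24138.72 + 817.54 + 5122.02 = 30078.28
ΣP(Period 0)·Q(Period 0) = 2914.32×6 + 537.40×2 + 186.61×38 = 17485.92 + 1074.8 + 7091.18 = 25651.9
Index = 30078.28 / 25651.9 × 100 = 117.2556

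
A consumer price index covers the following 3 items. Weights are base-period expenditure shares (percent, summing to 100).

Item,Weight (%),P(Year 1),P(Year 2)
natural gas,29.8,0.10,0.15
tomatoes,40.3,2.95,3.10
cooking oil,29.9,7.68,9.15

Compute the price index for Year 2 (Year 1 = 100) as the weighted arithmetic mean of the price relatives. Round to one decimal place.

122.7

natural gas: 29.8 × (0.15/0.10) = 29.8 × 1.500000 = 44.7000
tomatoes: 40.3 × (3.10/2.95) = 40.3 × 1.050847 = 42.3492
cooking oil: 29.9 × (9.15/7.68) = 29.9 × 1.191406 = 35.6230
Index = Σ wᵢ·(p₁ᵢ/p₀ᵢ) = 44.7000 + 42.3492 + 35.6230 = 122.6722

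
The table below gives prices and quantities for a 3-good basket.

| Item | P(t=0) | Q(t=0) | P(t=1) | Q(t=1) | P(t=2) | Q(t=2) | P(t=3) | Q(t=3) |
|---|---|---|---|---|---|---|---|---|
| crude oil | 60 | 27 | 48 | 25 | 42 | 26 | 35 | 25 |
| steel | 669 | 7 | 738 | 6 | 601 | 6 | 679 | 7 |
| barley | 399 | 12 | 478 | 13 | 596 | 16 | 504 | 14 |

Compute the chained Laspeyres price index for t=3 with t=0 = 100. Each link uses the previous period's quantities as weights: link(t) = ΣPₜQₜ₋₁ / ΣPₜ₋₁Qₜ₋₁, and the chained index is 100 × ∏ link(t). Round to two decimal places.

105.60

Link t=0→t=1:
ΣP(t=1)Q(t=0) = 48×27 + 738×7 + 478×12 = 1296 + 5166 + 5736 = 12198
ΣP(t=0)Q(t=0) = 60×27 + 669×7 + 399×12 = 1620 + 4683 + 4788 = 11091
link = 12198/11091 = 1.099811
Link t=1→t=2:
ΣP(t=2)Q(t=1) = 42×25 + 601×6 + 596×13 = 1050 + 3606 + 7748 = 12404
ΣP(t=1)Q(t=1) = 48×25 + 738×6 + 478×13 = 1200 + 4428 + 6214 = 11842
link = 12404/11842 = 1.047458
Link t=2→t=3:
ΣP(t=3)Q(t=2) = 35×26 + 679×6 + 504×16 = 910 + 4074 + 8064 = 13048
ΣP(t=2)Q(t=2) = 42×26 + 601×6 + 596×16 = 1092 + 3606 + 9536 = 14234
link = 13048/14234 = 0.916678
Chained index = 100 × 1.099811 × 1.047458 × 0.916678 = 105.6019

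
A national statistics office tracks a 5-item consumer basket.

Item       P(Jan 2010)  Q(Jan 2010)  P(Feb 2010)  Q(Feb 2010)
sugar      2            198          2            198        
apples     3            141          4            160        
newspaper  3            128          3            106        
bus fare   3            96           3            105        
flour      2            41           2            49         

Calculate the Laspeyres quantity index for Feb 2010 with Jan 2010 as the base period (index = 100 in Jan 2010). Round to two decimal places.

Laspeyres quantity index uses base-period prices as weights.
ΣP(Jan 2010)·Q(Feb 2010) = 2×198 + 3×160 + 3×106 + 3×105 + 2×49 = 396 + 480 + 318 + 315 + 98 = 1607
ΣP(Jan 2010)·Q(Jan 2010) = 2×198 + 3×141 + 3×128 + 3×96 + 2×41 = 396 + 423 + 384 + 288 + 82 = 1573
Index = 1607 / 1573 × 100 = 102.1615

102.16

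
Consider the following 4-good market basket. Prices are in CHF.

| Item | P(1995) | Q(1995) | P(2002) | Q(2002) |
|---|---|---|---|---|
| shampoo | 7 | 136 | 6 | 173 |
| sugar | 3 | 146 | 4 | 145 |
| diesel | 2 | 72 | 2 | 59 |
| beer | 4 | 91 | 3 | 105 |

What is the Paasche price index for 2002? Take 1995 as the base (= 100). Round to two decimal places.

93.91

Paasche price index uses current-period quantities as weights.
ΣP(2002)·Q(2002) = 6×173 + 4×145 + 2×59 + 3×105 = 1038 + 580 + 118 + 315 = 2051
ΣP(1995)·Q(2002) = 7×173 + 3×145 + 2×59 + 4×105 = 1211 + 435 + 118 + 420 = 2184
Index = 2051 / 2184 × 100 = 93.9103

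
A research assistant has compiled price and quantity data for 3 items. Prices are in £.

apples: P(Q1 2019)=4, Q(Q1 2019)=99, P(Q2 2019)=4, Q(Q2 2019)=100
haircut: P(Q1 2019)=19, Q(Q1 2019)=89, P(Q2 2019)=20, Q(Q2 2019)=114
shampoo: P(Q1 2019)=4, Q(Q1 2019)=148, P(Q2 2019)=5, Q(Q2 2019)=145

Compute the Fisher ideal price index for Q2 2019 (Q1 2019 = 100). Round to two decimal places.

108.54

Laspeyres component (base-period weights):
ΣP(Q2 2019)Q(Q1 2019) = 4×99 + 20×89 + 5×148 = 396 + 1780 + 740 = 2916
ΣP(Q1 2019)Q(Q1 2019) = 4×99 + 19×89 + 4×148 = 396 + 1691 + 592 = 2679
L = 2916 / 2679 × 100 = 108.8466
Paasche component (current-period weights):
ΣP(Q2 2019)Q(Q2 2019) = 4×100 + 20×114 + 5×145 = 400 + 2280 + 725 = 3405
ΣP(Q1 2019)Q(Q2 2019) = 4×100 + 19×114 + 4×145 = 400 + 2166 + 580 = 3146
P = 3405 / 3146 × 100 = 108.2327
Fisher = √(L × P) = √(108.8466 × 108.2327) = 108.5392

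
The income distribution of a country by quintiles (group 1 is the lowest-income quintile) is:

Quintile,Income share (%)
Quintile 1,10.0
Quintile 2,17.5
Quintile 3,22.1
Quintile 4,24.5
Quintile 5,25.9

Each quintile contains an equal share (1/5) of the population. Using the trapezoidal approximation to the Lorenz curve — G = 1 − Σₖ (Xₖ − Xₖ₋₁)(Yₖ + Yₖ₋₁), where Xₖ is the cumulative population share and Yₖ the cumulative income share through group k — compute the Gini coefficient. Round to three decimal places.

0.155

Cumulative income shares Yₖ: 0.1000, 0.2750, 0.4960, 0.7410, 1.0000
Σ (Xₖ−Xₖ₋₁)(Yₖ+Yₖ₋₁) = (1/5)(0.1000+0.0000) + (1/5)(0.2750+0.1000) + (1/5)(0.4960+0.2750) + (1/5)(0.7410+0.4960) + (1/5)(1.0000+0.7410)
  = 0.0200 + 0.0750 + 0.1542 + 0.2474 + 0.3482 = 0.8448
G = 1 − 0.8448 = 0.1552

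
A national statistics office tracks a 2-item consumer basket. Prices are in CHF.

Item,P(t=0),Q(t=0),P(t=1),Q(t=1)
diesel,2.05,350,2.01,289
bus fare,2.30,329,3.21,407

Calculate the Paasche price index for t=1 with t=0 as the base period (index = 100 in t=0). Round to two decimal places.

Paasche price index uses current-period quantities as weights.
ΣP(t=1)·Q(t=1) = 2.01×289 + 3.21×407 = 580.89 + 1306.47 = 1887.36
ΣP(t=0)·Q(t=1) = 2.05×289 + 2.30×407 = 592.45 + 936.1 = 1528.55
Index = 1887.36 / 1528.55 × 100 = 123.4739

123.47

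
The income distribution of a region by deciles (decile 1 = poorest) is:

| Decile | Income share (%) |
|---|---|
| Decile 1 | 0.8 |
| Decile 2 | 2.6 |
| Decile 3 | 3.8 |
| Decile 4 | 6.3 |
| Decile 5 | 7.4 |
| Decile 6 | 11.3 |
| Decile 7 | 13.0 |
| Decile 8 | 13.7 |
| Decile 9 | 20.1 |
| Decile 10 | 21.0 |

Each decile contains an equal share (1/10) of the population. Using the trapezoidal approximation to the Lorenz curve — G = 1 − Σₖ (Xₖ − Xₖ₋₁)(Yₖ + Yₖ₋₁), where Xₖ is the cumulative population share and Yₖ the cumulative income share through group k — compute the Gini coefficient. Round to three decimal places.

0.378

Cumulative income shares Yₖ: 0.0080, 0.0340, 0.0720, 0.1350, 0.2090, 0.3220, 0.4520, 0.5890, 0.7900, 1.0000
Σ (Xₖ−Xₖ₋₁)(Yₖ+Yₖ₋₁) = (1/10)(0.0080+0.0000) + (1/10)(0.0340+0.0080) + (1/10)(0.0720+0.0340) + (1/10)(0.1350+0.0720) + (1/10)(0.2090+0.1350) + (1/10)(0.3220+0.2090) + (1/10)(0.4520+0.3220) + (1/10)(0.5890+0.4520) + (1/10)(0.7900+0.5890) + (1/10)(1.0000+0.7900)
  = 0.0008 + 0.0042 + 0.0106 + 0.0207 + 0.0344 + 0.0531 + 0.0774 + 0.1041 + 0.1379 + 0.1790 = 0.6222
G = 1 − 0.6222 = 0.3778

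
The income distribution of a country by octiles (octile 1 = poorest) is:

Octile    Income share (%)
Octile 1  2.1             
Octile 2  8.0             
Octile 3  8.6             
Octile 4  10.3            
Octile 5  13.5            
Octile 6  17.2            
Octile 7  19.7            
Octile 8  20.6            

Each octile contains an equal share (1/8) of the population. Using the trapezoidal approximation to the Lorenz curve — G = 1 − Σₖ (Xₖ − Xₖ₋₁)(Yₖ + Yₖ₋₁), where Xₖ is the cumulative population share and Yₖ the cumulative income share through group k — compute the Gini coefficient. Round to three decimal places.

Cumulative income shares Yₖ: 0.0210, 0.1010, 0.1870, 0.2900, 0.4250, 0.5970, 0.7940, 1.0000
Σ (Xₖ−Xₖ₋₁)(Yₖ+Yₖ₋₁) = (1/8)(0.0210+0.0000) + (1/8)(0.1010+0.0210) + (1/8)(0.1870+0.1010) + (1/8)(0.2900+0.1870) + (1/8)(0.4250+0.2900) + (1/8)(0.5970+0.4250) + (1/8)(0.7940+0.5970) + (1/8)(1.0000+0.7940)
  = 0.0026 + 0.0153 + 0.0360 + 0.0596 + 0.0894 + 0.1278 + 0.1739 + 0.2243 = 0.7288
G = 1 − 0.7288 = 0.2712

0.271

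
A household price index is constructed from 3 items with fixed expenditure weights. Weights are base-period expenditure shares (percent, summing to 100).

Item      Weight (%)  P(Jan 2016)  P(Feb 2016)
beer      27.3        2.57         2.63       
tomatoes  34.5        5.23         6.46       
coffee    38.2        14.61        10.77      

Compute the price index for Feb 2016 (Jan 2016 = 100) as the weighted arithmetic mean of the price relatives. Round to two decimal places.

beer: 27.3 × (2.63/2.57) = 27.3 × 1.023346 = 27.9374
tomatoes: 34.5 × (6.46/5.23) = 34.5 × 1.235182 = 42.6138
coffee: 38.2 × (10.77/14.61) = 38.2 × 0.737166 = 28.1598
Index = Σ wᵢ·(p₁ᵢ/p₀ᵢ) = 27.9374 + 42.6138 + 28.1598 = 98.7109

98.71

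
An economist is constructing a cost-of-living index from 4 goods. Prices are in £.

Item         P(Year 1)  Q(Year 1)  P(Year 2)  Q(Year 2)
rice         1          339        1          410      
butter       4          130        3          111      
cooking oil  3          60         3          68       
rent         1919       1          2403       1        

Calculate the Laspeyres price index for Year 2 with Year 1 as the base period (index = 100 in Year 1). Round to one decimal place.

Laspeyres price index uses base-period quantities as weights.
ΣP(Year 2)·Q(Year 1) = 1×339 + 3×130 + 3×60 + 2403×1 = 339 + 390 + 180 + 2403 = 3312
ΣP(Year 1)·Q(Year 1) = 1×339 + 4×130 + 3×60 + 1919×1 = 339 + 520 + 180 + 1919 = 2958
Index = 3312 / 2958 × 100 = 111.9675

112.0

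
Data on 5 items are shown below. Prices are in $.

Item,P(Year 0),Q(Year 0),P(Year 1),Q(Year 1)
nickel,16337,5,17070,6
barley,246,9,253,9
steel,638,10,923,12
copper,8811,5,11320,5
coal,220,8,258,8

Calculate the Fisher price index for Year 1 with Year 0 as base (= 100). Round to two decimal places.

113.88

Laspeyres component (base-period weights):
ΣP(Year 1)Q(Year 0) = 17070×5 + 253×9 + 923×10 + 11320×5 + 258×8 = 85350 + 2277 + 9230 + 56600 + 2064 = 155521
ΣP(Year 0)Q(Year 0) = 16337×5 + 246×9 + 638×10 + 8811×5 + 220×8 = 81685 + 2214 + 6380 + 44055 + 1760 = 136094
L = 155521 / 136094 × 100 = 114.2747
Paasche component (current-period weights):
ΣP(Year 1)Q(Year 1) = 17070×6 + 253×9 + 923×12 + 11320×5 + 258×8 = 102420 + 2277 + 11076 + 56600 + 2064 = 174437
ΣP(Year 0)Q(Year 1) = 16337×6 + 246×9 + 638×12 + 8811×5 + 220×8 = 98022 + 2214 + 7656 + 44055 + 1760 = 153707
P = 174437 / 153707 × 100 = 113.4867
Fisher = √(L × P) = √(114.2747 × 113.4867) = 113.8800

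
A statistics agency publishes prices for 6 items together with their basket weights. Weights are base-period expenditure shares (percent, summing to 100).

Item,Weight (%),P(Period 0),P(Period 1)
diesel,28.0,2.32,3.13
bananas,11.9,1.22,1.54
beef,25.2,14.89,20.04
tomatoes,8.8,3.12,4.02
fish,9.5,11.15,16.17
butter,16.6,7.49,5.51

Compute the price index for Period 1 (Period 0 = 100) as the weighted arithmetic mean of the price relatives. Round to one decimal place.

diesel: 28.0 × (3.13/2.32) = 28.0 × 1.349138 = 37.7759
bananas: 11.9 × (1.54/1.22) = 11.9 × 1.262295 = 15.0213
beef: 25.2 × (20.04/14.89) = 25.2 × 1.345870 = 33.9159
tomatoes: 8.8 × (4.02/3.12) = 8.8 × 1.288462 = 11.3385
fish: 9.5 × (16.17/11.15) = 9.5 × 1.450224 = 13.7771
butter: 16.6 × (5.51/7.49) = 16.6 × 0.735648 = 12.2117
Index = Σ wᵢ·(p₁ᵢ/p₀ᵢ) = 37.7759 + 15.0213 + 33.9159 + 11.3385 + 13.7771 + 12.2117 = 124.0404

124.0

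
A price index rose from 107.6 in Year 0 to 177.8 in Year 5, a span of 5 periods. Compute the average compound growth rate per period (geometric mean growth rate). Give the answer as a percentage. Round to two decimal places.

10.57%

Growth factor = (177.8/107.6)^(1/5) = (1.652416)^(1/5) = 1.105666
Growth rate = 1.105666 − 1 = 0.105666 = 10.5666%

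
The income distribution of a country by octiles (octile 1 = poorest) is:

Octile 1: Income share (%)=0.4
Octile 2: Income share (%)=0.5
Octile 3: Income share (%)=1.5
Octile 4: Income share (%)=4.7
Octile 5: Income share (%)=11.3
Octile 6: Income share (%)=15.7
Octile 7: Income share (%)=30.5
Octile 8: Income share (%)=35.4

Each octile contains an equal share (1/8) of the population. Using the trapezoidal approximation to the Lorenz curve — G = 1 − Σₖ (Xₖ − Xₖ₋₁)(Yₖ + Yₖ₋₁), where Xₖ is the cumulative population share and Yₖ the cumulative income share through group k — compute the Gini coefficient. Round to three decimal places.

Cumulative income shares Yₖ: 0.0040, 0.0090, 0.0240, 0.0710, 0.1840, 0.3410, 0.6460, 1.0000
Σ (Xₖ−Xₖ₋₁)(Yₖ+Yₖ₋₁) = (1/8)(0.0040+0.0000) + (1/8)(0.0090+0.0040) + (1/8)(0.0240+0.0090) + (1/8)(0.0710+0.0240) + (1/8)(0.1840+0.0710) + (1/8)(0.3410+0.1840) + (1/8)(0.6460+0.3410) + (1/8)(1.0000+0.6460)
  = 0.0005 + 0.0016 + 0.0041 + 0.0119 + 0.0319 + 0.0656 + 0.1234 + 0.2057 = 0.4447
G = 1 − 0.4447 = 0.5553

0.555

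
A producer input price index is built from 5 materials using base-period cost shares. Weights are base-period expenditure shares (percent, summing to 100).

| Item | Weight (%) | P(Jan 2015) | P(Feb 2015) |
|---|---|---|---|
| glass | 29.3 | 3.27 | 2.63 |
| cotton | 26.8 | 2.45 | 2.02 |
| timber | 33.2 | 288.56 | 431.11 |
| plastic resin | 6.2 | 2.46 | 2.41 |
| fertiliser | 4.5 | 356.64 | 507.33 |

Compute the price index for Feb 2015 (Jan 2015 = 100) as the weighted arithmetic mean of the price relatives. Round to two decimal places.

glass: 29.3 × (2.63/3.27) = 29.3 × 0.804281 = 23.5654
cotton: 26.8 × (2.02/2.45) = 26.8 × 0.824490 = 22.0963
timber: 33.2 × (431.11/288.56) = 33.2 × 1.494005 = 49.6010
plastic resin: 6.2 × (2.41/2.46) = 6.2 × 0.979675 = 6.0740
fertiliser: 4.5 × (507.33/356.64) = 4.5 × 1.422527 = 6.4014
Index = Σ wᵢ·(p₁ᵢ/p₀ᵢ) = 23.5654 + 22.0963 + 49.6010 + 6.0740 + 6.4014 = 107.7381

107.74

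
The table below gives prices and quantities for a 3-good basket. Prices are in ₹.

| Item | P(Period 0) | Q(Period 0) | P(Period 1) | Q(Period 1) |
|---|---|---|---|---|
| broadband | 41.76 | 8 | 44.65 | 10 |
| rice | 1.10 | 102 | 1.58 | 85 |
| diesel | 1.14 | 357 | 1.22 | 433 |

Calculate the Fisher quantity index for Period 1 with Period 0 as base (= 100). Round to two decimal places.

117.01

Laspeyres component (base-period weights):
ΣP(Period 0)Q(Period 1) = 41.76×10 + 1.10×85 + 1.14×433 = 417.6 + 93.5 + 493.62 = 1004.72
ΣP(Period 0)Q(Period 0) = 41.76×8 + 1.10×102 + 1.14×357 = 334.08 + 112.2 + 406.98 = 853.26
L = 1004.72 / 853.26 × 100 = 117.7507
Paasche component (current-period weights):
ΣP(Period 1)Q(Period 1) = 44.65×10 + 1.58×85 + 1.22×433 = 446.5 + 134.3 + 528.26 = 1109.06
ΣP(Period 1)Q(Period 0) = 44.65×8 + 1.58×102 + 1.22×357 = 357.2 + 161.16 + 435.54 = 953.9
P = 1109.06 / 953.9 × 100 = 116.2659
Fisher = √(L × P) = √(117.7507 × 116.2659) = 117.0059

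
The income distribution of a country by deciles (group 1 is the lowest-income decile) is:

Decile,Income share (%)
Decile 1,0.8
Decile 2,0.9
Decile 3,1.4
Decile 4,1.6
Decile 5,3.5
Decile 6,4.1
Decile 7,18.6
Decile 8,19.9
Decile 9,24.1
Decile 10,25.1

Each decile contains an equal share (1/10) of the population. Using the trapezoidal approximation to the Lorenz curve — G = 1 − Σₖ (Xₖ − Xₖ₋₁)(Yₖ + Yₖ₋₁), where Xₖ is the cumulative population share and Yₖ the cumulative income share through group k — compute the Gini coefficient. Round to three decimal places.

Cumulative income shares Yₖ: 0.0080, 0.0170, 0.0310, 0.0470, 0.0820, 0.1230, 0.3090, 0.5080, 0.7490, 1.0000
Σ (Xₖ−Xₖ₋₁)(Yₖ+Yₖ₋₁) = (1/10)(0.0080+0.0000) + (1/10)(0.0170+0.0080) + (1/10)(0.0310+0.0170) + (1/10)(0.0470+0.0310) + (1/10)(0.0820+0.0470) + (1/10)(0.1230+0.0820) + (1/10)(0.3090+0.1230) + (1/10)(0.5080+0.3090) + (1/10)(0.7490+0.5080) + (1/10)(1.0000+0.7490)
  = 0.0008 + 0.0025 + 0.0048 + 0.0078 + 0.0129 + 0.0205 + 0.0432 + 0.0817 + 0.1257 + 0.1749 = 0.4748
G = 1 − 0.4748 = 0.5252

0.525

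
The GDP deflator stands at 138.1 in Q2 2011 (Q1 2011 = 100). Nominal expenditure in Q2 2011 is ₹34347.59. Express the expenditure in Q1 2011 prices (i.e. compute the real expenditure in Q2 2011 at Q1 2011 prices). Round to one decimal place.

Real = Nominal ÷ (Index/100) = 34347.59 ÷ (138.1/100)
     = 34347.59 ÷ 1.381 = 24871.5351

24871.5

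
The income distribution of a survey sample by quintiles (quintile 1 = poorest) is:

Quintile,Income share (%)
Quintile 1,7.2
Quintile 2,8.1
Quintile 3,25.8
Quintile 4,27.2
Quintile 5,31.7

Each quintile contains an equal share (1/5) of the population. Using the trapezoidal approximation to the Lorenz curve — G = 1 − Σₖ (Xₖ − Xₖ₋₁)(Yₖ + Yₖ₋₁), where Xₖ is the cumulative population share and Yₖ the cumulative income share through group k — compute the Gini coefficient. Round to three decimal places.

0.272

Cumulative income shares Yₖ: 0.0720, 0.1530, 0.4110, 0.6830, 1.0000
Σ (Xₖ−Xₖ₋₁)(Yₖ+Yₖ₋₁) = (1/5)(0.0720+0.0000) + (1/5)(0.1530+0.0720) + (1/5)(0.4110+0.1530) + (1/5)(0.6830+0.4110) + (1/5)(1.0000+0.6830)
  = 0.0144 + 0.0450 + 0.1128 + 0.2188 + 0.3366 = 0.7276
G = 1 − 0.7276 = 0.2724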